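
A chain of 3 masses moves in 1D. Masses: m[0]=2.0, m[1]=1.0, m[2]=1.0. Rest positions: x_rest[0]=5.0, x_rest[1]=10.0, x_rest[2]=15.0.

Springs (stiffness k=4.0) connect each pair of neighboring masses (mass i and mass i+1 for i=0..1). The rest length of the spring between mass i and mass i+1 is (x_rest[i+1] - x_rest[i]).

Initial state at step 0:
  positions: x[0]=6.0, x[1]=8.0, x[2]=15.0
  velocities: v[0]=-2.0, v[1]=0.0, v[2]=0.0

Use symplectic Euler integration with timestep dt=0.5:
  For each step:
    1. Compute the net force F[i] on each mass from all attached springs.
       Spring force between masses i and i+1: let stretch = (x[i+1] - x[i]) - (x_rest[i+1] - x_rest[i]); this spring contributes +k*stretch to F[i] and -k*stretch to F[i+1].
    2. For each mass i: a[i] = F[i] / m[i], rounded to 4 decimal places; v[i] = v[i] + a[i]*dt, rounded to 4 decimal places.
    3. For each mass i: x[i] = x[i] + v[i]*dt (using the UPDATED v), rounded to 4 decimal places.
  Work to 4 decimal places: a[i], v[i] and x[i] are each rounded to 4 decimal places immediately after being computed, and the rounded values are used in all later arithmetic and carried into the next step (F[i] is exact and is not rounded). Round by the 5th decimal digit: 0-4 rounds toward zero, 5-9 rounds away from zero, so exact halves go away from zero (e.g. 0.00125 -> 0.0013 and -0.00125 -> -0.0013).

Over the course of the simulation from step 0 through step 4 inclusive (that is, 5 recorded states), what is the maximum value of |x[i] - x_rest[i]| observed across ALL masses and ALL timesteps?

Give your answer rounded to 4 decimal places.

Step 0: x=[6.0000 8.0000 15.0000] v=[-2.0000 0.0000 0.0000]
Step 1: x=[3.5000 13.0000 13.0000] v=[-5.0000 10.0000 -4.0000]
Step 2: x=[3.2500 8.5000 16.0000] v=[-0.5000 -9.0000 6.0000]
Step 3: x=[3.1250 6.2500 16.5000] v=[-0.2500 -4.5000 1.0000]
Step 4: x=[2.0625 11.1250 11.7500] v=[-2.1250 9.7500 -9.5000]
Max displacement = 3.7500

Answer: 3.7500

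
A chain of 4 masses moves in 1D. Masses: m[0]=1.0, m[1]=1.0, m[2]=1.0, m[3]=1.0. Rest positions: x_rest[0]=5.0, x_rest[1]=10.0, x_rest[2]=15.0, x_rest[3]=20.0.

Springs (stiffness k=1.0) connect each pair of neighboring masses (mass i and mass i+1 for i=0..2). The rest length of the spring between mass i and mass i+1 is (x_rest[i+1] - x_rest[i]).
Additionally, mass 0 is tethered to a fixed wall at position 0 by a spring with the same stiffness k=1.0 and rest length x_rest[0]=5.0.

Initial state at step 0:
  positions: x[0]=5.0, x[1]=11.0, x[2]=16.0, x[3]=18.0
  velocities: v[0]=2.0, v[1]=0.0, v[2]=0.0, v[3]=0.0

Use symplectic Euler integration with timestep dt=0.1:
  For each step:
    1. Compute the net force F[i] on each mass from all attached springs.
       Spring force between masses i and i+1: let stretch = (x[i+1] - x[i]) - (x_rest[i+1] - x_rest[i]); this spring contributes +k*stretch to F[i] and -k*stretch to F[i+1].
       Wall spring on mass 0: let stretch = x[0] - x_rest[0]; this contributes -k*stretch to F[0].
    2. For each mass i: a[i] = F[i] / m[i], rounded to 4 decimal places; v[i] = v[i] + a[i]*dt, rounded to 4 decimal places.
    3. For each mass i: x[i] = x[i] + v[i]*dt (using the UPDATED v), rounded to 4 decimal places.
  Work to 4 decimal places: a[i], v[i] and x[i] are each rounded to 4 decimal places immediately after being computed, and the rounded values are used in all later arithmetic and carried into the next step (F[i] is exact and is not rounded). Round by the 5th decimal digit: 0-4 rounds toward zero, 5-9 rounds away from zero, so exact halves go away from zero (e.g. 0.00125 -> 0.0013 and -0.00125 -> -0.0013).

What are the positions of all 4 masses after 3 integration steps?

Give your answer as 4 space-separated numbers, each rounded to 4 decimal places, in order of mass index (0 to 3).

Answer: 5.6426 10.9479 15.8240 18.1770

Derivation:
Step 0: x=[5.0000 11.0000 16.0000 18.0000] v=[2.0000 0.0000 0.0000 0.0000]
Step 1: x=[5.2100 10.9900 15.9700 18.0300] v=[2.1000 -0.1000 -0.3000 0.3000]
Step 2: x=[5.4257 10.9720 15.9108 18.0894] v=[2.1570 -0.1800 -0.5920 0.5940]
Step 3: x=[5.6426 10.9479 15.8240 18.1770] v=[2.1691 -0.2408 -0.8680 0.8761]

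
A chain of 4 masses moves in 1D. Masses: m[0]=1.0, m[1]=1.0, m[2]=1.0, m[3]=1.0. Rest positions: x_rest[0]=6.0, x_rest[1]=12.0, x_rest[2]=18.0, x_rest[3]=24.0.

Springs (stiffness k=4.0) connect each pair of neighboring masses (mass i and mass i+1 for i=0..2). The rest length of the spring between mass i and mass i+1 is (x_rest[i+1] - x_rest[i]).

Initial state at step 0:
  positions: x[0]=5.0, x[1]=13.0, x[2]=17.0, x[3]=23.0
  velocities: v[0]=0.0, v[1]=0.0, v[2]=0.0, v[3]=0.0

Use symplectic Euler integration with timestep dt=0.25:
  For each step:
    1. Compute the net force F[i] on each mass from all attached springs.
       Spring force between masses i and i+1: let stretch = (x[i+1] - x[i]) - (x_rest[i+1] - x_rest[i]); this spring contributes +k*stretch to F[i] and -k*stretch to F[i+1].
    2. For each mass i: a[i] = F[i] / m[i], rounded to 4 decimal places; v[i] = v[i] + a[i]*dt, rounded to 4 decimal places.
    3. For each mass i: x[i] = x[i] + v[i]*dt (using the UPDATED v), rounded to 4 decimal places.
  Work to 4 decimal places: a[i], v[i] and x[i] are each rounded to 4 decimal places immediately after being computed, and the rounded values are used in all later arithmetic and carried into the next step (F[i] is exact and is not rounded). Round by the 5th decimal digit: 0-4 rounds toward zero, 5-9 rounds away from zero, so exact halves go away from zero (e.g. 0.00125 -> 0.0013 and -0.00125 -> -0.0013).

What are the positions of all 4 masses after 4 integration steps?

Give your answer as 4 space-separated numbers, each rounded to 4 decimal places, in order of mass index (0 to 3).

Answer: 6.1251 10.5782 17.3594 23.9376

Derivation:
Step 0: x=[5.0000 13.0000 17.0000 23.0000] v=[0.0000 0.0000 0.0000 0.0000]
Step 1: x=[5.5000 12.0000 17.5000 23.0000] v=[2.0000 -4.0000 2.0000 0.0000]
Step 2: x=[6.1250 10.7500 18.0000 23.1250] v=[2.5000 -5.0000 2.0000 0.5000]
Step 3: x=[6.4063 10.1563 17.9688 23.4688] v=[1.1250 -2.3750 -0.1250 1.3750]
Step 4: x=[6.1251 10.5782 17.3594 23.9376] v=[-1.1250 1.6875 -2.4375 1.8750]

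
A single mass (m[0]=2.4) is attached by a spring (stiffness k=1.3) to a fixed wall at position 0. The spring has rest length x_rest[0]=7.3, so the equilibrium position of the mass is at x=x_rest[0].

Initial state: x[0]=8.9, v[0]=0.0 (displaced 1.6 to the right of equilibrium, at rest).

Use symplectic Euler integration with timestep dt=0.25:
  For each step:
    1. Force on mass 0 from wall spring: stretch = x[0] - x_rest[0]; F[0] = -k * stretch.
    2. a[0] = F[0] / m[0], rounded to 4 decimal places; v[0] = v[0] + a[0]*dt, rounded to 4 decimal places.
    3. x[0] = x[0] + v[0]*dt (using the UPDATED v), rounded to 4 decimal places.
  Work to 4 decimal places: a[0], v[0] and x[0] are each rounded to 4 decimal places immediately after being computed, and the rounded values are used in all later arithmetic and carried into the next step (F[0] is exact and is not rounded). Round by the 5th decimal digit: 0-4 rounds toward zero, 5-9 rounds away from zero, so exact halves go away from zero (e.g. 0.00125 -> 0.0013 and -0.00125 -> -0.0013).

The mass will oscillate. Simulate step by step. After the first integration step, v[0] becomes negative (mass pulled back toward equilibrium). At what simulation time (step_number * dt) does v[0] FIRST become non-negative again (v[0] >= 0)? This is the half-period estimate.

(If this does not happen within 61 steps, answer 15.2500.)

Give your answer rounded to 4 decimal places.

Step 0: x=[8.9000] v=[0.0000]
Step 1: x=[8.8458] v=[-0.2167]
Step 2: x=[8.7393] v=[-0.4260]
Step 3: x=[8.5841] v=[-0.6209]
Step 4: x=[8.3854] v=[-0.7948]
Step 5: x=[8.1500] v=[-0.9418]
Step 6: x=[7.8858] v=[-1.0569]
Step 7: x=[7.6018] v=[-1.1362]
Step 8: x=[7.3075] v=[-1.1771]
Step 9: x=[7.0130] v=[-1.1781]
Step 10: x=[6.7282] v=[-1.1392]
Step 11: x=[6.4628] v=[-1.0618]
Step 12: x=[6.2257] v=[-0.9484]
Step 13: x=[6.0250] v=[-0.8029]
Step 14: x=[5.8674] v=[-0.6303]
Step 15: x=[5.7583] v=[-0.4363]
Step 16: x=[5.7014] v=[-0.2275]
Step 17: x=[5.6987] v=[-0.0110]
Step 18: x=[5.7502] v=[0.2059]
First v>=0 after going negative at step 18, time=4.5000

Answer: 4.5000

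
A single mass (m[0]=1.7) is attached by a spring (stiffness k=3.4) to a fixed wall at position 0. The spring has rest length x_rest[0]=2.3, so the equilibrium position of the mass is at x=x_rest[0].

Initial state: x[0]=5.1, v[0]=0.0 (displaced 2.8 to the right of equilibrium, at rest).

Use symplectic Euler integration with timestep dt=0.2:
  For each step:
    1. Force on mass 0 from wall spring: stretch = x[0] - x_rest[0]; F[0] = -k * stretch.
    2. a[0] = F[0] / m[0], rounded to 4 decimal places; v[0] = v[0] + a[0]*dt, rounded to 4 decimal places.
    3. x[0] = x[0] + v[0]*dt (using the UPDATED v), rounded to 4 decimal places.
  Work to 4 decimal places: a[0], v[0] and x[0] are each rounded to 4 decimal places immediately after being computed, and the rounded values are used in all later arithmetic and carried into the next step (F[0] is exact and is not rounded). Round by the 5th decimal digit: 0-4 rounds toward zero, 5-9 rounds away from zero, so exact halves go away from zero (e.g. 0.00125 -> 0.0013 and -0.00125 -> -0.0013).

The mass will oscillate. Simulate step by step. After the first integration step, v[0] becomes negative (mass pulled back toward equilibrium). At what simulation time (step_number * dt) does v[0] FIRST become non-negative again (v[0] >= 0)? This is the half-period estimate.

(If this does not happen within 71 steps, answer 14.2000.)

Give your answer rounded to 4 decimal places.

Answer: 2.4000

Derivation:
Step 0: x=[5.1000] v=[0.0000]
Step 1: x=[4.8760] v=[-1.1200]
Step 2: x=[4.4459] v=[-2.1504]
Step 3: x=[3.8441] v=[-3.0088]
Step 4: x=[3.1188] v=[-3.6264]
Step 5: x=[2.3280] v=[-3.9539]
Step 6: x=[1.5350] v=[-3.9651]
Step 7: x=[0.8032] v=[-3.6591]
Step 8: x=[0.1911] v=[-3.0604]
Step 9: x=[-0.2523] v=[-2.2168]
Step 10: x=[-0.4915] v=[-1.1959]
Step 11: x=[-0.5074] v=[-0.0793]
Step 12: x=[-0.2987] v=[1.0437]
First v>=0 after going negative at step 12, time=2.4000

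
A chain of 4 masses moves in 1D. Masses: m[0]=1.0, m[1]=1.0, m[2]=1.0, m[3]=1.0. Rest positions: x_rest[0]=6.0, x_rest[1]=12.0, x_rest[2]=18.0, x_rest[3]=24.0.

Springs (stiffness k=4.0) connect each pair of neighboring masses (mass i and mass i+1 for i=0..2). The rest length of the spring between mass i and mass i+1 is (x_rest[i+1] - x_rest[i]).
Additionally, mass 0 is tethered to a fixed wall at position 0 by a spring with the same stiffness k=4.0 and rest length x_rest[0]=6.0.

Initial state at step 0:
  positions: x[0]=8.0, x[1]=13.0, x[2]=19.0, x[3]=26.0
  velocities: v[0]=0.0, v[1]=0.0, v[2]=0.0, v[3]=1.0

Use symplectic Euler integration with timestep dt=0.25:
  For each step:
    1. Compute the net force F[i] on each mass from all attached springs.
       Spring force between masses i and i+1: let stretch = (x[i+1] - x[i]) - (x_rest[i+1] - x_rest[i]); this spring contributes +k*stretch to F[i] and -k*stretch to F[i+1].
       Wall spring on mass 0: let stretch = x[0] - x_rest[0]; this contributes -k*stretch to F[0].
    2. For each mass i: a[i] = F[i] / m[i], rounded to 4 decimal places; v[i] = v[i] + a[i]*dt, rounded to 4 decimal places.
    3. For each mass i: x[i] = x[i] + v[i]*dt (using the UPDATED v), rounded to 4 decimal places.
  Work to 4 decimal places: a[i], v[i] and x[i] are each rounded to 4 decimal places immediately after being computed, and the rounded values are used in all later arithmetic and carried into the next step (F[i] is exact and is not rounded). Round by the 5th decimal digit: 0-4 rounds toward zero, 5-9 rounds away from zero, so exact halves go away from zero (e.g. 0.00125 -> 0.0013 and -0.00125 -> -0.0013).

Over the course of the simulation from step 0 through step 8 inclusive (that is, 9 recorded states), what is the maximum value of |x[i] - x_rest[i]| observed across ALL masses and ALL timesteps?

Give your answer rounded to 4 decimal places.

Step 0: x=[8.0000 13.0000 19.0000 26.0000] v=[0.0000 0.0000 0.0000 1.0000]
Step 1: x=[7.2500 13.2500 19.2500 26.0000] v=[-3.0000 1.0000 1.0000 0.0000]
Step 2: x=[6.1875 13.5000 19.6875 25.8125] v=[-4.2500 1.0000 1.7500 -0.7500]
Step 3: x=[5.4063 13.4688 20.1094 25.5938] v=[-3.1250 -0.1250 1.6875 -0.8750]
Step 4: x=[5.2891 13.0821 20.2422 25.5040] v=[-0.4688 -1.5469 0.5313 -0.3594]
Step 5: x=[5.7979 12.5372 19.9005 25.5987] v=[2.0351 -2.1798 -1.3670 0.3788]
Step 6: x=[6.5420 12.1483 19.1425 25.7689] v=[2.9765 -1.5558 -3.0321 0.6806]
Step 7: x=[7.0522 12.1063 18.2925 25.7825] v=[2.0408 -0.1679 -3.3999 0.0542]
Step 8: x=[7.0629 12.3474 17.7685 25.4236] v=[0.0427 0.9642 -2.0961 -1.4358]
Max displacement = 2.2422

Answer: 2.2422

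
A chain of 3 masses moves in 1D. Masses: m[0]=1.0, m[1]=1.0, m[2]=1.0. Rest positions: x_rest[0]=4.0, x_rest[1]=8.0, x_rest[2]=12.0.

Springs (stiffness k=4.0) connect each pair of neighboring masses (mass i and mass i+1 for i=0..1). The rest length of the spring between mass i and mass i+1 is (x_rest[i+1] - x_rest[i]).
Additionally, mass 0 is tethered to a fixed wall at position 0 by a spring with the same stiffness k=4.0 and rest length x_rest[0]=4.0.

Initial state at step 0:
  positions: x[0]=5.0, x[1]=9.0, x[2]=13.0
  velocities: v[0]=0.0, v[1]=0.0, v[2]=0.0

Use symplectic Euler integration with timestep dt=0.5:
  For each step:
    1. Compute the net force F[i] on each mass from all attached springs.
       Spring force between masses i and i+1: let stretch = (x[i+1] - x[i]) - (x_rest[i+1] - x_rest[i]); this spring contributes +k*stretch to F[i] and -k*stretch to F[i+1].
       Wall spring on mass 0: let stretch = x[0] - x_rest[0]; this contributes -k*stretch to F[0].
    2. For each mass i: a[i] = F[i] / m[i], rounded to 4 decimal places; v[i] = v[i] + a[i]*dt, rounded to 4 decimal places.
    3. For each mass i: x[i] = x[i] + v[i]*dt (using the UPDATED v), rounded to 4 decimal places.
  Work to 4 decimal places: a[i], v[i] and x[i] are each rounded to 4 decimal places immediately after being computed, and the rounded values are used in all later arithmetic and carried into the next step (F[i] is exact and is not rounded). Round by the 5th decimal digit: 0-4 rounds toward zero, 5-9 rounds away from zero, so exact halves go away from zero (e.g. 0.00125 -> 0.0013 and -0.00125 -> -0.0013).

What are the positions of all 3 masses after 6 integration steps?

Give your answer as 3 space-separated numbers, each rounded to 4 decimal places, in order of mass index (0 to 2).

Step 0: x=[5.0000 9.0000 13.0000] v=[0.0000 0.0000 0.0000]
Step 1: x=[4.0000 9.0000 13.0000] v=[-2.0000 0.0000 0.0000]
Step 2: x=[4.0000 8.0000 13.0000] v=[0.0000 -2.0000 0.0000]
Step 3: x=[4.0000 8.0000 12.0000] v=[0.0000 0.0000 -2.0000]
Step 4: x=[4.0000 8.0000 11.0000] v=[0.0000 0.0000 -2.0000]
Step 5: x=[4.0000 7.0000 11.0000] v=[0.0000 -2.0000 0.0000]
Step 6: x=[3.0000 7.0000 11.0000] v=[-2.0000 0.0000 0.0000]

Answer: 3.0000 7.0000 11.0000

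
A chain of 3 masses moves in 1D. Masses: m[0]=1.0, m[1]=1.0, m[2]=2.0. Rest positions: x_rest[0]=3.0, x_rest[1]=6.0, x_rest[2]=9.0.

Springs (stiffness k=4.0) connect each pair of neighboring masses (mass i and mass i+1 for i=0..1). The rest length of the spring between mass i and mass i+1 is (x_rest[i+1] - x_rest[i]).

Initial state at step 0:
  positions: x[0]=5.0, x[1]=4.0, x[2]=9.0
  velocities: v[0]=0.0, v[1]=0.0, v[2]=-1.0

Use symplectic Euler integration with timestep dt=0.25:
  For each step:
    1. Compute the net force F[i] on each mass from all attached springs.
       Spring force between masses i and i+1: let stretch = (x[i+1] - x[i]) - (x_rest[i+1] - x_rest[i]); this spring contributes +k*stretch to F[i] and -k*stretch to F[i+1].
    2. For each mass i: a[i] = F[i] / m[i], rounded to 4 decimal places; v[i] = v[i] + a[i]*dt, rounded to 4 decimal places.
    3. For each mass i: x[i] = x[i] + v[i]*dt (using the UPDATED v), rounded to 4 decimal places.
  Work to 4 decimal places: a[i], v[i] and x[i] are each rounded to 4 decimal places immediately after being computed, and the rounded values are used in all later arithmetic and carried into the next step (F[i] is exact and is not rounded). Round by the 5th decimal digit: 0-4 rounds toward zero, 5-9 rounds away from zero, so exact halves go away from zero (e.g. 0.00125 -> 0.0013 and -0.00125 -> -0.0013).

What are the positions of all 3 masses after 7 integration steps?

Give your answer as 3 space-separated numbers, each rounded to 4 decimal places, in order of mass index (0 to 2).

Answer: 2.7755 2.4979 9.1135

Derivation:
Step 0: x=[5.0000 4.0000 9.0000] v=[0.0000 0.0000 -1.0000]
Step 1: x=[4.0000 5.5000 8.5000] v=[-4.0000 6.0000 -2.0000]
Step 2: x=[2.6250 7.3750 8.0000] v=[-5.5000 7.5000 -2.0000]
Step 3: x=[1.6875 8.2188 7.7969] v=[-3.7500 3.3750 -0.8125]
Step 4: x=[1.6328 7.3243 8.0215] v=[-0.2187 -3.5782 0.8985]
Step 5: x=[2.2510 5.1812 8.5340] v=[2.4728 -8.5725 2.0499]
Step 6: x=[2.8518 3.1437 9.0024] v=[2.4030 -8.1499 1.8735]
Step 7: x=[2.7755 2.4979 9.1135] v=[-0.3051 -2.5831 0.4442]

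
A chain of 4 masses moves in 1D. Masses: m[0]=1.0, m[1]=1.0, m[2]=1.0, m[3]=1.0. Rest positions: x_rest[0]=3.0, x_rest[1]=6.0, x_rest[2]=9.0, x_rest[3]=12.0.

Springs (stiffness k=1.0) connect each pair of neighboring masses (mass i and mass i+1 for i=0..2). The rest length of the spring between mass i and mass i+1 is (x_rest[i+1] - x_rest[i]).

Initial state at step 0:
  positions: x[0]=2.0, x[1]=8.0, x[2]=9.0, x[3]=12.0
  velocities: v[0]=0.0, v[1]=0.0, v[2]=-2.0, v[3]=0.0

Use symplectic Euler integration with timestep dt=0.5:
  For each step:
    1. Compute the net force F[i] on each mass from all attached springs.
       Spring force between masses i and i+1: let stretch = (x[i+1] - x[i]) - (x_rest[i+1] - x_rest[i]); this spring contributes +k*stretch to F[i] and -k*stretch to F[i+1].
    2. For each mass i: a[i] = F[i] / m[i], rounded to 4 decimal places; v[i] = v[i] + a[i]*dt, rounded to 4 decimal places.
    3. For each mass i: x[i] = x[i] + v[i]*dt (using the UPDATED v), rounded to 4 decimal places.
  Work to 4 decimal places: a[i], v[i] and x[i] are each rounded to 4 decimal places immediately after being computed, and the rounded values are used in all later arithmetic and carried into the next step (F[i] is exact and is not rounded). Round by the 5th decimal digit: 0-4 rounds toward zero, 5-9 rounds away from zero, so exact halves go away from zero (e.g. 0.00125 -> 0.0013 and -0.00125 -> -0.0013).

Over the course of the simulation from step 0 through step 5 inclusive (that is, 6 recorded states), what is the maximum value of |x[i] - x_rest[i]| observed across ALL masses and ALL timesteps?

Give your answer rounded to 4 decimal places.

Answer: 2.2969

Derivation:
Step 0: x=[2.0000 8.0000 9.0000 12.0000] v=[0.0000 0.0000 -2.0000 0.0000]
Step 1: x=[2.7500 6.7500 8.5000 12.0000] v=[1.5000 -2.5000 -1.0000 0.0000]
Step 2: x=[3.7500 4.9375 8.4375 11.8750] v=[2.0000 -3.6250 -0.1250 -0.2500]
Step 3: x=[4.2969 3.7031 8.3594 11.6406] v=[1.0938 -2.4688 -0.1563 -0.4688]
Step 4: x=[3.9454 3.7813 7.9375 11.3359] v=[-0.7031 0.1563 -0.8439 -0.6094]
Step 5: x=[2.8028 4.9396 7.3261 10.9316] v=[-2.2852 2.3165 -1.2228 -0.8086]
Max displacement = 2.2969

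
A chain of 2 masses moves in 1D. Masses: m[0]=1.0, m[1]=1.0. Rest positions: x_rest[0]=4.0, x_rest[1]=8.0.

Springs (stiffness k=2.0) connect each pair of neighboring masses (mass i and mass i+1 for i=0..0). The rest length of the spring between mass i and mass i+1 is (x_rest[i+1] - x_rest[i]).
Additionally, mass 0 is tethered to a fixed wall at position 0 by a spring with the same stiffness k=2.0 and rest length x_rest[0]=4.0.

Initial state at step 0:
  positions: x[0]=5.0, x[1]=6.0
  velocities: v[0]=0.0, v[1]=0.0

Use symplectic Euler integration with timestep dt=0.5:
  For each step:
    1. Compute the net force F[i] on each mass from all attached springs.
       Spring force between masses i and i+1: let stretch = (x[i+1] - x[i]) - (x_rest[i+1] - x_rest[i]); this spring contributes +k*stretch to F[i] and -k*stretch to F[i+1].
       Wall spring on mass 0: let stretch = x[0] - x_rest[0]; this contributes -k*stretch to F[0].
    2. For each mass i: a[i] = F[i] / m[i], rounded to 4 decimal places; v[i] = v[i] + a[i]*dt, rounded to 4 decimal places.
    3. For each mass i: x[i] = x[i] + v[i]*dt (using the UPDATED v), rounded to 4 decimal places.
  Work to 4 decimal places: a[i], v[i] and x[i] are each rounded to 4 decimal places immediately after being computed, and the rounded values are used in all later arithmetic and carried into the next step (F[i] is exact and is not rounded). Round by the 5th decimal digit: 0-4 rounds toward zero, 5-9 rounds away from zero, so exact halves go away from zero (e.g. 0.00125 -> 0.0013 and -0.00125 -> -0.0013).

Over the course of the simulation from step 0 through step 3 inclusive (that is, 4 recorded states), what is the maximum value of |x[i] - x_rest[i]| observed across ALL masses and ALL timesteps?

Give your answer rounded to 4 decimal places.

Step 0: x=[5.0000 6.0000] v=[0.0000 0.0000]
Step 1: x=[3.0000 7.5000] v=[-4.0000 3.0000]
Step 2: x=[1.7500 8.7500] v=[-2.5000 2.5000]
Step 3: x=[3.1250 8.5000] v=[2.7500 -0.5000]
Max displacement = 2.2500

Answer: 2.2500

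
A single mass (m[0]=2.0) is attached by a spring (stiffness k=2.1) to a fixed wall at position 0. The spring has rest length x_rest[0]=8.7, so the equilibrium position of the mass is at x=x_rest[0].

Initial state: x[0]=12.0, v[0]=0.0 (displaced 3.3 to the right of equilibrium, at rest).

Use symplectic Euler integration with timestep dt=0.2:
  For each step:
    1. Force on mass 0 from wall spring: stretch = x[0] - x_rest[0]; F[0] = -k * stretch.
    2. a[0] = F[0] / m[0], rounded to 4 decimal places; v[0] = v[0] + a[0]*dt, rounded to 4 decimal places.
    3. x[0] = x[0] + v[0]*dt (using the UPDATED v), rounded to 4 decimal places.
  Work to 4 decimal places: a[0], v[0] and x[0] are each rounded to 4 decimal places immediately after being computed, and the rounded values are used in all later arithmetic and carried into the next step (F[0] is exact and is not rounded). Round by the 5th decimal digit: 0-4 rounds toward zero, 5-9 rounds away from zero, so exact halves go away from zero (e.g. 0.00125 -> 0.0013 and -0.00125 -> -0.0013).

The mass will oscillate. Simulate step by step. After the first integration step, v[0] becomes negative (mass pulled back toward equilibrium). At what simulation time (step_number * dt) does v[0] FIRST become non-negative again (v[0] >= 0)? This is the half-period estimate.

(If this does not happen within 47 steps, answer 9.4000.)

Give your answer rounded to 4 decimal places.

Answer: 3.2000

Derivation:
Step 0: x=[12.0000] v=[0.0000]
Step 1: x=[11.8614] v=[-0.6930]
Step 2: x=[11.5900] v=[-1.3569]
Step 3: x=[11.1972] v=[-1.9638]
Step 4: x=[10.6996] v=[-2.4882]
Step 5: x=[10.1180] v=[-2.9081]
Step 6: x=[9.4768] v=[-3.2059]
Step 7: x=[8.8030] v=[-3.3690]
Step 8: x=[8.1249] v=[-3.3906]
Step 9: x=[7.4709] v=[-3.2698]
Step 10: x=[6.8686] v=[-3.0117]
Step 11: x=[6.3432] v=[-2.6271]
Step 12: x=[5.9168] v=[-2.1322]
Step 13: x=[5.6073] v=[-1.5477]
Step 14: x=[5.4277] v=[-0.8982]
Step 15: x=[5.3855] v=[-0.2110]
Step 16: x=[5.4825] v=[0.4850]
First v>=0 after going negative at step 16, time=3.2000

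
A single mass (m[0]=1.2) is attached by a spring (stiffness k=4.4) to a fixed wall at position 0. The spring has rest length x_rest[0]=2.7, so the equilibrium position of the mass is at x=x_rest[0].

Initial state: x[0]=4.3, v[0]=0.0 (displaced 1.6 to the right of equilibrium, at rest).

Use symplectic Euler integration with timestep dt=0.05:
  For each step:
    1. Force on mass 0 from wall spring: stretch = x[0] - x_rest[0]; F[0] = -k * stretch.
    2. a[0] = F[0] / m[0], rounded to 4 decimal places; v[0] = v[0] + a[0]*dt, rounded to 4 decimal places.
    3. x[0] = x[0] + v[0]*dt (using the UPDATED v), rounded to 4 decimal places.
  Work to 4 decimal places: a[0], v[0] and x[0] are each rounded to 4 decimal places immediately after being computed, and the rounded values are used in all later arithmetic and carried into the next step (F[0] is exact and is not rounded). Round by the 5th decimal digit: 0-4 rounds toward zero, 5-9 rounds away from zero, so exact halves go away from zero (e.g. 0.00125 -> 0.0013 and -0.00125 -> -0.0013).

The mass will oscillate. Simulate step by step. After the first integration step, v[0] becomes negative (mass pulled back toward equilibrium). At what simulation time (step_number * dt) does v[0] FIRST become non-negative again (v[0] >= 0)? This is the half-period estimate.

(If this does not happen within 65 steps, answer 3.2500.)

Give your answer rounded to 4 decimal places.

Step 0: x=[4.3000] v=[0.0000]
Step 1: x=[4.2853] v=[-0.2933]
Step 2: x=[4.2561] v=[-0.5839]
Step 3: x=[4.2126] v=[-0.8692]
Step 4: x=[4.1553] v=[-1.1465]
Step 5: x=[4.0846] v=[-1.4133]
Step 6: x=[4.0012] v=[-1.6671]
Step 7: x=[3.9059] v=[-1.9057]
Step 8: x=[3.7996] v=[-2.1268]
Step 9: x=[3.6832] v=[-2.3284]
Step 10: x=[3.5578] v=[-2.5087]
Step 11: x=[3.4245] v=[-2.6660]
Step 12: x=[3.2846] v=[-2.7988]
Step 13: x=[3.1393] v=[-2.9060]
Step 14: x=[2.9900] v=[-2.9865]
Step 15: x=[2.8380] v=[-3.0397]
Step 16: x=[2.6848] v=[-3.0650]
Step 17: x=[2.5317] v=[-3.0622]
Step 18: x=[2.3801] v=[-3.0313]
Step 19: x=[2.2315] v=[-2.9727]
Step 20: x=[2.0872] v=[-2.8868]
Step 21: x=[1.9485] v=[-2.7745]
Step 22: x=[1.8167] v=[-2.6367]
Step 23: x=[1.6930] v=[-2.4748]
Step 24: x=[1.5785] v=[-2.2902]
Step 25: x=[1.4743] v=[-2.0846]
Step 26: x=[1.3813] v=[-1.8599]
Step 27: x=[1.3004] v=[-1.6181]
Step 28: x=[1.2323] v=[-1.3615]
Step 29: x=[1.1777] v=[-1.0924]
Step 30: x=[1.1370] v=[-0.8133]
Step 31: x=[1.1107] v=[-0.5268]
Step 32: x=[1.0989] v=[-0.2354]
Step 33: x=[1.1018] v=[0.0581]
First v>=0 after going negative at step 33, time=1.6500

Answer: 1.6500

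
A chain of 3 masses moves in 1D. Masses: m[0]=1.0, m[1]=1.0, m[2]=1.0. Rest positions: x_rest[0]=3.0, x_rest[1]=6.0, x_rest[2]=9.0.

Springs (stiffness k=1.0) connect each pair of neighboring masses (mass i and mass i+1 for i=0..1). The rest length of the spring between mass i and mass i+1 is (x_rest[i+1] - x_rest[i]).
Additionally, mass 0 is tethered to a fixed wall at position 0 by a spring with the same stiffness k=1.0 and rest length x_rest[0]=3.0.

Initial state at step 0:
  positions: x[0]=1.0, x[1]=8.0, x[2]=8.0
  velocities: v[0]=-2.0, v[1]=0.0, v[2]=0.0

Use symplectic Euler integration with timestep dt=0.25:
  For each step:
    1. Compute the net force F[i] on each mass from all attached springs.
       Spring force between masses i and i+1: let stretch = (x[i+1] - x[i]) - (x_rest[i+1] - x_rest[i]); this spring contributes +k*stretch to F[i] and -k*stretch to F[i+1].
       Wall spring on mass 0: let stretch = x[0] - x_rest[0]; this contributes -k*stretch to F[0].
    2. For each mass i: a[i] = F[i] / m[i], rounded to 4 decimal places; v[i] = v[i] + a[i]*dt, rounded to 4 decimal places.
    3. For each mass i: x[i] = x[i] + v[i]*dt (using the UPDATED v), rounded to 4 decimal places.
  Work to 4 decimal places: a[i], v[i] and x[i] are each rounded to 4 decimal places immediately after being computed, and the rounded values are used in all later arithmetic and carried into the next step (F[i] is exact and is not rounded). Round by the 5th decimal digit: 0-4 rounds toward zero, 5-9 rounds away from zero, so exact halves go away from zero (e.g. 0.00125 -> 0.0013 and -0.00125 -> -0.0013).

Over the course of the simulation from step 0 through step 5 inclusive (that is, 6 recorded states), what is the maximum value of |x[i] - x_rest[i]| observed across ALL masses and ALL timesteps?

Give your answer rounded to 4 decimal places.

Step 0: x=[1.0000 8.0000 8.0000] v=[-2.0000 0.0000 0.0000]
Step 1: x=[0.8750 7.5625 8.1875] v=[-0.5000 -1.7500 0.7500]
Step 2: x=[1.1133 6.7461 8.5235] v=[0.9531 -3.2656 1.3438]
Step 3: x=[1.6341 5.6887 8.9359] v=[2.0830 -4.2295 1.6495]
Step 4: x=[2.3061 4.5809 9.3328] v=[2.6881 -4.4314 1.5877]
Step 5: x=[2.9762 3.6279 9.6202] v=[2.6803 -3.8121 1.1497]
Max displacement = 2.3721

Answer: 2.3721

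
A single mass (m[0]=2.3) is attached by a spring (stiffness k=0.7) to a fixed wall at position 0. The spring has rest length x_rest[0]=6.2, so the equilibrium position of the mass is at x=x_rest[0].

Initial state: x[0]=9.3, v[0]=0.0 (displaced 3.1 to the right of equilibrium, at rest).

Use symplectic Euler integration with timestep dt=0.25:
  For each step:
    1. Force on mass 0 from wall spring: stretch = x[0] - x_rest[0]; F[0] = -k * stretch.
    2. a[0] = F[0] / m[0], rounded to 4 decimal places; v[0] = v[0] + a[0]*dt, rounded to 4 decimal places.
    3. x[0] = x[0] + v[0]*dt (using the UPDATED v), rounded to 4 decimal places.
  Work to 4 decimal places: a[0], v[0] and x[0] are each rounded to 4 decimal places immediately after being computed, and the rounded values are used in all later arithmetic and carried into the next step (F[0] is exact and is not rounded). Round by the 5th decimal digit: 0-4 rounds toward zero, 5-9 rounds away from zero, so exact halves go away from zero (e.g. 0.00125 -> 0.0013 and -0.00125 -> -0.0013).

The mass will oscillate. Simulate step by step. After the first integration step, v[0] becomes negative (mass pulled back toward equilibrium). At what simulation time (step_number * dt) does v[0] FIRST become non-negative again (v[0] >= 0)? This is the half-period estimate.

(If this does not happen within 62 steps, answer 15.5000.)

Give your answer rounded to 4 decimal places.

Step 0: x=[9.3000] v=[0.0000]
Step 1: x=[9.2410] v=[-0.2359]
Step 2: x=[9.1242] v=[-0.4673]
Step 3: x=[8.9518] v=[-0.6898]
Step 4: x=[8.7270] v=[-0.8992]
Step 5: x=[8.4541] v=[-1.0915]
Step 6: x=[8.1384] v=[-1.2630]
Step 7: x=[7.7858] v=[-1.4105]
Step 8: x=[7.4030] v=[-1.5312]
Step 9: x=[6.9973] v=[-1.6227]
Step 10: x=[6.5765] v=[-1.6834]
Step 11: x=[6.1485] v=[-1.7121]
Step 12: x=[5.7215] v=[-1.7082]
Step 13: x=[5.3036] v=[-1.6718]
Step 14: x=[4.9027] v=[-1.6036]
Step 15: x=[4.5265] v=[-1.5049]
Step 16: x=[4.1821] v=[-1.3776]
Step 17: x=[3.8761] v=[-1.2241]
Step 18: x=[3.6143] v=[-1.0473]
Step 19: x=[3.4017] v=[-0.8506]
Step 20: x=[3.2423] v=[-0.6377]
Step 21: x=[3.1391] v=[-0.4127]
Step 22: x=[3.0942] v=[-0.1798]
Step 23: x=[3.1083] v=[0.0565]
First v>=0 after going negative at step 23, time=5.7500

Answer: 5.7500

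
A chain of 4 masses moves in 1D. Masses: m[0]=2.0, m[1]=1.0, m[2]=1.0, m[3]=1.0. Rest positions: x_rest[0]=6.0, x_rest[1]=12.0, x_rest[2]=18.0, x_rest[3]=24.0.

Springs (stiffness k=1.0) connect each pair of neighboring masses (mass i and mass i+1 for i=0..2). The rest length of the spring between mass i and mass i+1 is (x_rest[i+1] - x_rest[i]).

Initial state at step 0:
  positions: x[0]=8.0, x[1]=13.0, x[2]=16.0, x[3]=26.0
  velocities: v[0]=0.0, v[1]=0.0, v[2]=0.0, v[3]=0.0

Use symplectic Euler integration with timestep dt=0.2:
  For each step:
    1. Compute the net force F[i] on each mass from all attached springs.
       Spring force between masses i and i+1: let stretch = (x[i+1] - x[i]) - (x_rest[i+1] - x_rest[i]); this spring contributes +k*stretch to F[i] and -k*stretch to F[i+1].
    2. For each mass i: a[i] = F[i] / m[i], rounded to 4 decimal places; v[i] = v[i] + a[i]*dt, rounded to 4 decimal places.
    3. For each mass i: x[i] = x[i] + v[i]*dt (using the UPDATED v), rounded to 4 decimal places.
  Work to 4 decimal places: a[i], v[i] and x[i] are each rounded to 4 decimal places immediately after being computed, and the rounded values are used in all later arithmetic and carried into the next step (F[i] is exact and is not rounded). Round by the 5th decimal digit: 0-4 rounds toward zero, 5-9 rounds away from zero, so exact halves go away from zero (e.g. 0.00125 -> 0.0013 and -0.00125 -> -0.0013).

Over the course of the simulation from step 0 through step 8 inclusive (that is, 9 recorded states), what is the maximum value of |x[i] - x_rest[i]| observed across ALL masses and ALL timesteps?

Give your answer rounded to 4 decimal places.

Answer: 2.9482

Derivation:
Step 0: x=[8.0000 13.0000 16.0000 26.0000] v=[0.0000 0.0000 0.0000 0.0000]
Step 1: x=[7.9800 12.9200 16.2800 25.8400] v=[-0.1000 -0.4000 1.4000 -0.8000]
Step 2: x=[7.9388 12.7768 16.8080 25.5376] v=[-0.2060 -0.7160 2.6400 -1.5120]
Step 3: x=[7.8744 12.6013 17.5239 25.1260] v=[-0.3222 -0.8774 3.5797 -2.0579]
Step 4: x=[7.7845 12.4336 18.3470 24.6503] v=[-0.4495 -0.8383 4.1156 -2.3783]
Step 5: x=[7.6676 12.3165 19.1857 24.1625] v=[-0.5846 -0.5854 4.1936 -2.4390]
Step 6: x=[7.5237 12.2882 19.9487 23.7156] v=[-0.7197 -0.1413 3.8151 -2.2344]
Step 7: x=[7.3550 12.3758 20.5560 23.3580] v=[-0.8433 0.4379 3.0364 -1.7878]
Step 8: x=[7.1668 12.5898 20.9482 23.1284] v=[-0.9412 1.0698 1.9608 -1.1482]
Max displacement = 2.9482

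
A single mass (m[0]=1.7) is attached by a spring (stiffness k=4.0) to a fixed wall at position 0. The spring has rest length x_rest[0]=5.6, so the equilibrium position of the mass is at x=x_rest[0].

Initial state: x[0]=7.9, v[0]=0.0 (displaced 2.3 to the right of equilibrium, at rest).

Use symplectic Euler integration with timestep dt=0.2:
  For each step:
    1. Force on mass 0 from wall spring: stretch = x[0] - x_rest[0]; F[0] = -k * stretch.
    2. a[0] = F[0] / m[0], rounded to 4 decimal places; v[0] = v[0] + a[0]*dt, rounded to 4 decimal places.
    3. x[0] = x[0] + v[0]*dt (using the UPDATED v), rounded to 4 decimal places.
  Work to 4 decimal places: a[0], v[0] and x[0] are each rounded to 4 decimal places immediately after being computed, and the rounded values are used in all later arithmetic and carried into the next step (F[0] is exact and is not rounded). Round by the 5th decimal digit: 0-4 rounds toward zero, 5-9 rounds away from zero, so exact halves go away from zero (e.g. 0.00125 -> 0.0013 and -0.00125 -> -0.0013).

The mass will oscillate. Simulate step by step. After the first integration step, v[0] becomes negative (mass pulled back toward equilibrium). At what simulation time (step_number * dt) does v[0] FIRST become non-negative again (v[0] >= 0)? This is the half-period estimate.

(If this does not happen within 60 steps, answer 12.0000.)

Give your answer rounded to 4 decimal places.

Step 0: x=[7.9000] v=[0.0000]
Step 1: x=[7.6835] v=[-1.0824]
Step 2: x=[7.2709] v=[-2.0629]
Step 3: x=[6.7011] v=[-2.8492]
Step 4: x=[6.0276] v=[-3.3674]
Step 5: x=[5.3139] v=[-3.5686]
Step 6: x=[4.6271] v=[-3.4340]
Step 7: x=[4.0319] v=[-2.9762]
Step 8: x=[3.5842] v=[-2.2383]
Step 9: x=[3.3263] v=[-1.2897]
Step 10: x=[3.2824] v=[-0.2197]
Step 11: x=[3.4566] v=[0.8709]
First v>=0 after going negative at step 11, time=2.2000

Answer: 2.2000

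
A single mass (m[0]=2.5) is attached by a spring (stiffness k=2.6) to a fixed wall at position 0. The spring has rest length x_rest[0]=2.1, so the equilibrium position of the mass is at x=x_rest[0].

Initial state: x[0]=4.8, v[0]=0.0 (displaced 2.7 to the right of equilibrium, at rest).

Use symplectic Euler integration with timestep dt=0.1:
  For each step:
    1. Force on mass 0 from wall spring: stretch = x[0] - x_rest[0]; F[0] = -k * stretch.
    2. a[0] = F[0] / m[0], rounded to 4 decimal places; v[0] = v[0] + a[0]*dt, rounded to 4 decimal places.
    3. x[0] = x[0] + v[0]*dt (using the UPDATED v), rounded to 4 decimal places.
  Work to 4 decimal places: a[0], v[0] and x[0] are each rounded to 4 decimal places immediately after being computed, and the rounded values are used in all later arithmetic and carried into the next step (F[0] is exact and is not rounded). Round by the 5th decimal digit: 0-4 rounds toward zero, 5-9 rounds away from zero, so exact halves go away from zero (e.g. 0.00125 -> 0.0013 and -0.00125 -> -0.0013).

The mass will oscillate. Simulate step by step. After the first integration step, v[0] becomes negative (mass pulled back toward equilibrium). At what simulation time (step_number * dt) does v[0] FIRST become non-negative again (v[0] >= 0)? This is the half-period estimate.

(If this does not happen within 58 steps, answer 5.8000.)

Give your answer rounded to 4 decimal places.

Step 0: x=[4.8000] v=[0.0000]
Step 1: x=[4.7719] v=[-0.2808]
Step 2: x=[4.7160] v=[-0.5587]
Step 3: x=[4.6329] v=[-0.8308]
Step 4: x=[4.5235] v=[-1.0942]
Step 5: x=[4.3889] v=[-1.3462]
Step 6: x=[4.2305] v=[-1.5843]
Step 7: x=[4.0499] v=[-1.8059]
Step 8: x=[3.8490] v=[-2.0087]
Step 9: x=[3.6299] v=[-2.1906]
Step 10: x=[3.3949] v=[-2.3497]
Step 11: x=[3.1465] v=[-2.4844]
Step 12: x=[2.8872] v=[-2.5932]
Step 13: x=[2.6197] v=[-2.6751]
Step 14: x=[2.3468] v=[-2.7292]
Step 15: x=[2.0713] v=[-2.7549]
Step 16: x=[1.7961] v=[-2.7519]
Step 17: x=[1.5241] v=[-2.7203]
Step 18: x=[1.2581] v=[-2.6604]
Step 19: x=[1.0008] v=[-2.5728]
Step 20: x=[0.7550] v=[-2.4585]
Step 21: x=[0.5231] v=[-2.3186]
Step 22: x=[0.3076] v=[-2.1546]
Step 23: x=[0.1108] v=[-1.9682]
Step 24: x=[-0.0653] v=[-1.7613]
Step 25: x=[-0.2189] v=[-1.5361]
Step 26: x=[-0.3484] v=[-1.2949]
Step 27: x=[-0.4524] v=[-1.0403]
Step 28: x=[-0.5299] v=[-0.7749]
Step 29: x=[-0.5800] v=[-0.5014]
Step 30: x=[-0.6023] v=[-0.2227]
Step 31: x=[-0.5965] v=[0.0583]
First v>=0 after going negative at step 31, time=3.1000

Answer: 3.1000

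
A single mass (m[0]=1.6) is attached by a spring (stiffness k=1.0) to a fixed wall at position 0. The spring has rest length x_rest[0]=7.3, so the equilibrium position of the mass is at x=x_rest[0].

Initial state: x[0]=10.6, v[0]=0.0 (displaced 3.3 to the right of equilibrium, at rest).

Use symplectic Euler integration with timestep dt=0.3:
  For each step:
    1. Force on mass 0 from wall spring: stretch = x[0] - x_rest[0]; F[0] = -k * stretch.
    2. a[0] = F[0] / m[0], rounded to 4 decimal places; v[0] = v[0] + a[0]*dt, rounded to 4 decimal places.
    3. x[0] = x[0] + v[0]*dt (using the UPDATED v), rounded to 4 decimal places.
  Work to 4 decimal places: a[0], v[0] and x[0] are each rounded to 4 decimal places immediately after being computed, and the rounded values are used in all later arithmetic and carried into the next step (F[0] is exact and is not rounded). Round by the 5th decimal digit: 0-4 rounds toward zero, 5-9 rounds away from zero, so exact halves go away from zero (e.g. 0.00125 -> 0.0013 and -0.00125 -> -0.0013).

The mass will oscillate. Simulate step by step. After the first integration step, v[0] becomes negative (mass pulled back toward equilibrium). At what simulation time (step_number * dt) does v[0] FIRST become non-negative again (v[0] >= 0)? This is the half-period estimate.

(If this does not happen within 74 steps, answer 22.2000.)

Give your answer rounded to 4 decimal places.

Answer: 4.2000

Derivation:
Step 0: x=[10.6000] v=[0.0000]
Step 1: x=[10.4144] v=[-0.6188]
Step 2: x=[10.0536] v=[-1.2028]
Step 3: x=[9.5379] v=[-1.7191]
Step 4: x=[8.8963] v=[-2.1387]
Step 5: x=[8.1649] v=[-2.4380]
Step 6: x=[7.3848] v=[-2.6002]
Step 7: x=[6.6000] v=[-2.6161]
Step 8: x=[5.8545] v=[-2.4849]
Step 9: x=[5.1903] v=[-2.2139]
Step 10: x=[4.6448] v=[-1.8183]
Step 11: x=[4.2487] v=[-1.3205]
Step 12: x=[4.0242] v=[-0.7484]
Step 13: x=[3.9839] v=[-0.1342]
Step 14: x=[4.1302] v=[0.4876]
First v>=0 after going negative at step 14, time=4.2000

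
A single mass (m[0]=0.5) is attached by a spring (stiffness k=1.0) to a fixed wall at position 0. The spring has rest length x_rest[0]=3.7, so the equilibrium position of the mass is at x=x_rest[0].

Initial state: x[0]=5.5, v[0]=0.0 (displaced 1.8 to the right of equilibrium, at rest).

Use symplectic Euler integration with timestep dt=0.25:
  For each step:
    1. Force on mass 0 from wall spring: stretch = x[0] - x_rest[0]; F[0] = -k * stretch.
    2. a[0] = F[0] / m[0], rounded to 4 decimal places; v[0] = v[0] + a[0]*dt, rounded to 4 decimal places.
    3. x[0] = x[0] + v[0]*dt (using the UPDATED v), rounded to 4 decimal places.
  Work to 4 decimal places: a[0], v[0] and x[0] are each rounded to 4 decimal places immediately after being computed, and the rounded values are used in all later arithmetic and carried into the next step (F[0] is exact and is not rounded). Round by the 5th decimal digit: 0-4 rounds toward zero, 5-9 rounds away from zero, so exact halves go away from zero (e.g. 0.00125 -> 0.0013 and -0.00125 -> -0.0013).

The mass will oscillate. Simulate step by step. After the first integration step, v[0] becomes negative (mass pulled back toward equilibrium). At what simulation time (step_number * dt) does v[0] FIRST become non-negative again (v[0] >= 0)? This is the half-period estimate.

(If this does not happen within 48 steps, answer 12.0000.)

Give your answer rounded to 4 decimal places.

Step 0: x=[5.5000] v=[0.0000]
Step 1: x=[5.2750] v=[-0.9000]
Step 2: x=[4.8531] v=[-1.6875]
Step 3: x=[4.2871] v=[-2.2641]
Step 4: x=[3.6477] v=[-2.5577]
Step 5: x=[3.0148] v=[-2.5316]
Step 6: x=[2.4676] v=[-2.1890]
Step 7: x=[2.0744] v=[-1.5728]
Step 8: x=[1.8844] v=[-0.7600]
Step 9: x=[1.9214] v=[0.1478]
First v>=0 after going negative at step 9, time=2.2500

Answer: 2.2500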